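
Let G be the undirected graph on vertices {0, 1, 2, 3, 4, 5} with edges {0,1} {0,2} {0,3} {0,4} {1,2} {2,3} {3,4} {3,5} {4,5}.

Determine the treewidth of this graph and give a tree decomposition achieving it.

Every bag has size at most 3, so the width is 3 − 1 = 2 and tw(G) ≤ 2. For the lower bound, the 3 vertices {0, 1, 2} are pairwise adjacent, and any tree decomposition puts a clique entirely inside one bag — forcing width ≥ 2. Therefore the treewidth is 2.

Treewidth 2.
One optimal decomposition is:
Bags: B1 = {0, 3, 4}  B2 = {3, 4, 5}  B3 = {0, 2, 3}  B4 = {0, 1, 2}
Tree: B1–B2, B1–B3, B3–B4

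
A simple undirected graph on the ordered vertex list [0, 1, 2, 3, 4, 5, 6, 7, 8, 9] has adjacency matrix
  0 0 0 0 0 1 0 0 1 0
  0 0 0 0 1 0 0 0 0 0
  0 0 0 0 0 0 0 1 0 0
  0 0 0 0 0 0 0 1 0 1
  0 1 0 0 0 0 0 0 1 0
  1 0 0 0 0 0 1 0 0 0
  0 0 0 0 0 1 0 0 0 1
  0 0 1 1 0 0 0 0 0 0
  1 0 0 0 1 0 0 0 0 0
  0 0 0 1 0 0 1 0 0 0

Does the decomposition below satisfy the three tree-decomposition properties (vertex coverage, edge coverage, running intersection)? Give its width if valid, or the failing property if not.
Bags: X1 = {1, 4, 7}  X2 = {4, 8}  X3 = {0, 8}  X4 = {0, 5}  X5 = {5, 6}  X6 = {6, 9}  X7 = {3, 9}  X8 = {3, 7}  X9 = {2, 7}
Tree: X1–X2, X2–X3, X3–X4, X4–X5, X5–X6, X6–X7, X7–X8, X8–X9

A tree decomposition must satisfy three properties: every vertex lies in some bag; for every edge, both endpoints lie together in some bag; and for every vertex, the bags containing it form a connected subtree. Here bags containing vertex 7 are not connected in the tree, so the decomposition is invalid.

No — bags containing vertex 7 are not connected in the tree.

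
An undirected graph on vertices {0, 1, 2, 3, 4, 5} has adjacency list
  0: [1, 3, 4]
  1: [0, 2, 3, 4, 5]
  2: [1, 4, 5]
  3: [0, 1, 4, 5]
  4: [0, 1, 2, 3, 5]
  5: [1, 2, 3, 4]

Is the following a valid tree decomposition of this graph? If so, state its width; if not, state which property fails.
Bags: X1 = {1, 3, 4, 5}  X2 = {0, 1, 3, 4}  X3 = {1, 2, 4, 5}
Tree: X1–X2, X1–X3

Vertex coverage: the bags together contain {0, 1, 2, 3, 4, 5}, the full vertex set. Edge coverage: each edge of G has both endpoints in at least one bag. Running intersection: for every vertex, the bags containing it form a connected subtree. All three properties hold, so this is a valid tree decomposition of width max|bag| − 1 = 3, and hence tw(G) ≤ 3.

Yes; width 3.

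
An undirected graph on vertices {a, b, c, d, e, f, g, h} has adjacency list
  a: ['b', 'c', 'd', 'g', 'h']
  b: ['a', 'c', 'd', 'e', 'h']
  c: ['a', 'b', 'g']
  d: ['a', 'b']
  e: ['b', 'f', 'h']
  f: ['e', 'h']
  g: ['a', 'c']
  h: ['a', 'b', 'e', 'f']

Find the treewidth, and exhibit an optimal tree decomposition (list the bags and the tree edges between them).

Treewidth 2.
One such decomposition:
Bags: B1 = {a, b, c}  B2 = {a, b, h}  B3 = {b, e, h}  B4 = {a, c, g}  B5 = {e, f, h}  B6 = {a, b, d}
Tree: B1–B2, B2–B3, B1–B4, B3–B5, B1–B6

Every bag has size at most 3, so the width is 3 − 1 = 2 and tw(G) ≤ 2. On the other hand G contains the 3-clique {a, c, g}. A clique must lie in a single bag of any decomposition, so no decomposition can have width below 2. Therefore the treewidth is 2.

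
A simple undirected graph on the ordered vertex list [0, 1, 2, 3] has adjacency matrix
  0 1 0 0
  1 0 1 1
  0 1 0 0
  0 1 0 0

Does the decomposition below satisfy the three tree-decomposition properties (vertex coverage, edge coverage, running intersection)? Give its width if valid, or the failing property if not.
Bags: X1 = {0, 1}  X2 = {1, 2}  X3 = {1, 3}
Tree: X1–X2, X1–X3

Yes; width 1.

Every vertex of G appears in some bag (union = {0, 1, 2, 3}); every edge is covered by a bag; and for each vertex v the set of bags containing v is connected in the bag tree. The decomposition is therefore valid. The largest bag has 2 vertices, so the width is 1.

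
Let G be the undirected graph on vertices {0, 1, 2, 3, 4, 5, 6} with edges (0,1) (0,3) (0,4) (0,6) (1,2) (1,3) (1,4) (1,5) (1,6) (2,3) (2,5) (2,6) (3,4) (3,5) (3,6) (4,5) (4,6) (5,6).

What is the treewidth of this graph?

A width-4 tree decomposition is:
Bags: B1 = {0, 1, 3, 4, 6}  B2 = {1, 3, 4, 5, 6}  B3 = {1, 2, 3, 5, 6}
Tree: B1–B2, B2–B3
Each bag holds 5 vertices, so the decomposition has width 4, which upper-bounds the treewidth. On the other hand G contains the 5-clique {1, 2, 3, 5, 6}. A clique must lie in a single bag of any decomposition, so no decomposition can have width below 4. The upper and lower bounds meet at 4, so that is the treewidth.

4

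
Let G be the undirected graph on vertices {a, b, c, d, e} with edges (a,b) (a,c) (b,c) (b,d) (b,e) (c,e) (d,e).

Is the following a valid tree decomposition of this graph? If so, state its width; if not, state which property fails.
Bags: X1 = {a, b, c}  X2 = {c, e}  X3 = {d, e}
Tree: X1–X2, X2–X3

No — edge (b,e) lies in no bag.

A tree decomposition must satisfy three properties: every vertex lies in some bag; for every edge, both endpoints lie together in some bag; and for every vertex, the bags containing it form a connected subtree. Here edge (b,e) lies in no bag, so the decomposition is invalid.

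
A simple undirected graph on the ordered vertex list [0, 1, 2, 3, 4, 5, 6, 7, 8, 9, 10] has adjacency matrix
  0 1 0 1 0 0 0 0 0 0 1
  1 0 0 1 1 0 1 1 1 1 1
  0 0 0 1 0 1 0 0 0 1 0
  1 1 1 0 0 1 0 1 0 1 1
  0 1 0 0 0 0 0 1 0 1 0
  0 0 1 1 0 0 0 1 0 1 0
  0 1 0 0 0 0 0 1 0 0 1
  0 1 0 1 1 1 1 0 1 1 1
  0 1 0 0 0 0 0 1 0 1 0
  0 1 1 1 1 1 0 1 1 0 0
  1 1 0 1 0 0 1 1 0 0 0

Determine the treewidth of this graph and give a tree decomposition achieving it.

Each bag holds 4 vertices, so the decomposition has width 3, which upper-bounds the treewidth. Conversely, {0, 1, 3, 10} is a clique of size 4, and the vertices of any clique must share a bag in every tree decomposition; so some bag has ≥ 4 vertices and tw(G) ≥ 3. The upper and lower bounds meet at 3, so that is the treewidth.

Treewidth 3.
One such decomposition:
Bags: B1 = {3, 5, 7, 9}  B2 = {1, 3, 7, 9}  B3 = {2, 3, 5, 9}  B4 = {1, 4, 7, 9}  B5 = {1, 7, 8, 9}  B6 = {1, 3, 7, 10}  B7 = {1, 6, 7, 10}  B8 = {0, 1, 3, 10}
Tree: B1–B2, B1–B3, B2–B4, B4–B5, B2–B6, B6–B7, B6–B8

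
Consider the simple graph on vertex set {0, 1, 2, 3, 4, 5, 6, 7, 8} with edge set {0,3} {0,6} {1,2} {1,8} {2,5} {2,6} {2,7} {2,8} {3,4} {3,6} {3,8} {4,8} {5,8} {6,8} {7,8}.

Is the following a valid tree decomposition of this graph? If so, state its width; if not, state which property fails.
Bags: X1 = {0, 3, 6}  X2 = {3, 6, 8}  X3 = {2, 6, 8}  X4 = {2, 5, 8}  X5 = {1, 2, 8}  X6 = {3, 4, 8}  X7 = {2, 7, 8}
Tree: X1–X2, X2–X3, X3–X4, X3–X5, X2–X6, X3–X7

Checking the three conditions: (i) the bags cover all of {0, 1, 2, 3, 4, 5, 6, 7, 8}; (ii) for each edge, some bag contains both endpoints; (iii) the bags containing any fixed vertex form a subtree. All hold, so the decomposition is valid with width 3 − 1 = 2.

Yes; width 2.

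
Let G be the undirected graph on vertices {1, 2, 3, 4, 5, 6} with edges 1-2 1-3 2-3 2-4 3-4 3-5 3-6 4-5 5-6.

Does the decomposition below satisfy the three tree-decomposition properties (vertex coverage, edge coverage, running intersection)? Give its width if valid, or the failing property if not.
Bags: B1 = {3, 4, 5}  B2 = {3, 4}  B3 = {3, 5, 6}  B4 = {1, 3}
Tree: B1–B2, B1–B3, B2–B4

A tree decomposition must satisfy three properties: every vertex lies in some bag; for every edge, both endpoints lie together in some bag; and for every vertex, the bags containing it form a connected subtree. Here vertex 2 appears in no bag, so the decomposition is invalid.

No — vertex 2 appears in no bag.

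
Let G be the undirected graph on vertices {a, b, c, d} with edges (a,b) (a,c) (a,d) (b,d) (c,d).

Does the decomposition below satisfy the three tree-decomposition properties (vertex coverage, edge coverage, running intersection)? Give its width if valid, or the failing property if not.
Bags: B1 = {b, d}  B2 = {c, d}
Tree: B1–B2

A tree decomposition must satisfy three properties: every vertex lies in some bag; for every edge, both endpoints lie together in some bag; and for every vertex, the bags containing it form a connected subtree. Here vertex a appears in no bag, so the decomposition is invalid.

No — vertex a appears in no bag.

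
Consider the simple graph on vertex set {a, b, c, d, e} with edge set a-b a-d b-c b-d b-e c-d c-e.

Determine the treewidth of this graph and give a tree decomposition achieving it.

The largest bag has 3 vertices, giving width 2; this decomposition certifies tw(G) ≤ 2. Conversely, {b, c, d} is a clique of size 3, and the vertices of any clique must share a bag in every tree decomposition; so some bag has ≥ 3 vertices and tw(G) ≥ 2. The upper and lower bounds meet at 2, so that is the treewidth.

Treewidth 2.
One such decomposition:
Bags: B1 = {a, b, d}  B2 = {b, c, d}  B3 = {b, c, e}
Tree: B1–B2, B2–B3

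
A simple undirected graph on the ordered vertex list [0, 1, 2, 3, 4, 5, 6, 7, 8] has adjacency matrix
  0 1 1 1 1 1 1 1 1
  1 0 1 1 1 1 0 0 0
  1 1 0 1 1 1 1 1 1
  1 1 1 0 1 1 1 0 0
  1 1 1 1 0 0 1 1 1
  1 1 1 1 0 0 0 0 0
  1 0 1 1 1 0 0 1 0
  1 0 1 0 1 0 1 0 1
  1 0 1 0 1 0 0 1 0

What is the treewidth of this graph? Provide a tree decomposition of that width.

Every bag has size at most 5, so the width is 5 − 1 = 4 and tw(G) ≤ 4. Conversely, {0, 2, 4, 7, 8} is a clique of size 5, and the vertices of any clique must share a bag in every tree decomposition; so some bag has ≥ 5 vertices and tw(G) ≥ 4. Combining the bounds, tw(G) = 4.

Treewidth 4.
One optimal decomposition is:
Bags: B1 = {0, 1, 2, 3, 4}  B2 = {0, 2, 3, 4, 6}  B3 = {0, 2, 4, 6, 7}  B4 = {0, 1, 2, 3, 5}  B5 = {0, 2, 4, 7, 8}
Tree: B1–B2, B2–B3, B1–B4, B3–B5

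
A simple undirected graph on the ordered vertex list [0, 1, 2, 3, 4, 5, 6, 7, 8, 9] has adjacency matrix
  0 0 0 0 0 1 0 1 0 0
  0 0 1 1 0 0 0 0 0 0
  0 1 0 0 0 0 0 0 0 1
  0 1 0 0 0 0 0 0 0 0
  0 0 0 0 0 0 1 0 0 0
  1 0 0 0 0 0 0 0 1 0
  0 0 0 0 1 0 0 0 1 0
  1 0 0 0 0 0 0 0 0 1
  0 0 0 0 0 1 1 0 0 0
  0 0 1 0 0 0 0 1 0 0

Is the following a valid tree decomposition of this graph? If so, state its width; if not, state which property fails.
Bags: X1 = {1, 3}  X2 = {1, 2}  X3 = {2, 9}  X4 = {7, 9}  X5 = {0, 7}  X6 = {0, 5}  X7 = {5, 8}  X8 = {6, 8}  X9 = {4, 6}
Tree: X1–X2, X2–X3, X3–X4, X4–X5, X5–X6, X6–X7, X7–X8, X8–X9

Every vertex of G appears in some bag (union = {0, 1, 2, 3, 4, 5, 6, 7, 8, 9}); every edge is covered by a bag; and for each vertex v the set of bags containing v is connected in the bag tree. The decomposition is therefore valid. The largest bag has 2 vertices, so the width is 1.

Yes; width 1.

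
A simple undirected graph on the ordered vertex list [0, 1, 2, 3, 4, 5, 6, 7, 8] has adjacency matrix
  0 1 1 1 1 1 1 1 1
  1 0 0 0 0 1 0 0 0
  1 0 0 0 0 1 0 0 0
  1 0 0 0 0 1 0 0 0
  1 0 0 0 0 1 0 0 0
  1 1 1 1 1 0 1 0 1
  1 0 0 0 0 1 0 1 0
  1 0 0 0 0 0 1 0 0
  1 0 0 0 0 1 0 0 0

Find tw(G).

2

A width-2 tree decomposition is:
Bags: B1 = {0, 5, 6}  B2 = {0, 3, 5}  B3 = {0, 4, 5}  B4 = {0, 2, 5}  B5 = {0, 6, 7}  B6 = {0, 1, 5}  B7 = {0, 5, 8}
Tree: B1–B2, B2–B3, B1–B4, B1–B5, B2–B6, B2–B7
Each bag holds 3 vertices, so the decomposition has width 2, which upper-bounds the treewidth. For the lower bound, the 3 vertices {0, 1, 5} are pairwise adjacent, and any tree decomposition puts a clique entirely inside one bag — forcing width ≥ 2. Therefore the treewidth is 2.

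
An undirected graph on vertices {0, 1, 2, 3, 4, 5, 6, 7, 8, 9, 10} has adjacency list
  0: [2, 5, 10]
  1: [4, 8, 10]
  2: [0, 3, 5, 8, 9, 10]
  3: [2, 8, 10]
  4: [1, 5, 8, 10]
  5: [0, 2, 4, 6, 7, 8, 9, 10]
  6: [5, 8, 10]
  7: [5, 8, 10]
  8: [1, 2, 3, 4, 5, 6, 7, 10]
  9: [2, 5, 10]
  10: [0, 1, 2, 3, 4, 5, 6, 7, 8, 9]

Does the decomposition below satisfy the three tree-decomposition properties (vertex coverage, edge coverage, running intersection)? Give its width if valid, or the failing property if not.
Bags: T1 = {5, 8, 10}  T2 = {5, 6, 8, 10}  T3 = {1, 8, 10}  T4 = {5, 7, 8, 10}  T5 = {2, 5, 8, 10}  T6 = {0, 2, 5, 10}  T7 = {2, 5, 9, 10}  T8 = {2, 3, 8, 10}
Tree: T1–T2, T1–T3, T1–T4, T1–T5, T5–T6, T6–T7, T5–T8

No — vertex 4 appears in no bag.

A tree decomposition must satisfy three properties: every vertex lies in some bag; for every edge, both endpoints lie together in some bag; and for every vertex, the bags containing it form a connected subtree. Here vertex 4 appears in no bag, so the decomposition is invalid.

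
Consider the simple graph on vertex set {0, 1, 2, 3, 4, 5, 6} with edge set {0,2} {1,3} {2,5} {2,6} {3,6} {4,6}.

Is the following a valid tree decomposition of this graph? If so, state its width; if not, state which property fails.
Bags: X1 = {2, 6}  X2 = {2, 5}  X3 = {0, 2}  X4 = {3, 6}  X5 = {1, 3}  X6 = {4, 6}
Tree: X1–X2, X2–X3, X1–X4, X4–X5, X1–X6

Checking the three conditions: (i) the bags cover all of {0, 1, 2, 3, 4, 5, 6}; (ii) for each edge, some bag contains both endpoints; (iii) the bags containing any fixed vertex form a subtree. All hold, so the decomposition is valid with width 2 − 1 = 1.

Yes; width 1.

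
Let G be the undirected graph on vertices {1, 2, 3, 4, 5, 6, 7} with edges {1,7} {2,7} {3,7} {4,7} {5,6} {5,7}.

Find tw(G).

1

A width-1 tree decomposition is:
Bags: B1 = {4, 7}  B2 = {5, 7}  B3 = {3, 7}  B4 = {5, 6}  B5 = {1, 7}  B6 = {2, 7}
Tree: B1–B2, B1–B3, B2–B4, B2–B5, B2–B6
Each bag holds 2 vertices, so the decomposition has width 1, which upper-bounds the treewidth. Any graph with an edge has treewidth ≥ 1, and G has the edge 4–7. Combining the bounds, tw(G) = 1.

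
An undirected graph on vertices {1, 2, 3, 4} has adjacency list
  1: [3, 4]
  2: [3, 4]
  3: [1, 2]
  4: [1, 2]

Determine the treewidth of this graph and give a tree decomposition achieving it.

Treewidth 2.
Bags: B1 = {1, 2, 4}  B2 = {1, 2, 3}
Tree: B1–B2

The largest bag has 3 vertices, giving width 2; this decomposition certifies tw(G) ≤ 2. The edges 1–4–2–3–1 form a cycle, so G is not a tree and its treewidth is at least 2. Hence tw(G) = 2 exactly.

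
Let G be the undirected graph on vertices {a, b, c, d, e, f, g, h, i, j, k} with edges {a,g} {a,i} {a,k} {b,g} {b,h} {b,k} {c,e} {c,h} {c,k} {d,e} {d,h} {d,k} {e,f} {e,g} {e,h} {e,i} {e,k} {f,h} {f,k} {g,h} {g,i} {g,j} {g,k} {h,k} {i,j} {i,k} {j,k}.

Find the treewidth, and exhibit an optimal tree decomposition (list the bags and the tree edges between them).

Treewidth 3.
One such decomposition:
Bags: B1 = {e, g, h, k}  B2 = {e, f, h, k}  B3 = {b, g, h, k}  B4 = {e, g, i, k}  B5 = {g, i, j, k}  B6 = {c, e, h, k}  B7 = {d, e, h, k}  B8 = {a, g, i, k}
Tree: B1–B2, B1–B3, B1–B4, B4–B5, B1–B6, B2–B7, B5–B8

Every bag has size at most 4, so the width is 4 − 1 = 3 and tw(G) ≤ 3. On the other hand G contains the 4-clique {d, e, h, k}. A clique must lie in a single bag of any decomposition, so no decomposition can have width below 3. Therefore the treewidth is 3.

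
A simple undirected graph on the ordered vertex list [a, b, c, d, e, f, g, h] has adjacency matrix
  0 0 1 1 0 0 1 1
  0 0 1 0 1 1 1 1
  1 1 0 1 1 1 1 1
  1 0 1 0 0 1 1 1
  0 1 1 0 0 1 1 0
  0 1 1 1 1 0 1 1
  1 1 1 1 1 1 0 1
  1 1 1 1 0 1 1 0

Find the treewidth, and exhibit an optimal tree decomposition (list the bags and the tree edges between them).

Treewidth 4.
Bags: B1 = {a, c, d, g, h}  B2 = {c, d, f, g, h}  B3 = {b, c, f, g, h}  B4 = {b, c, e, f, g}
Tree: B1–B2, B2–B3, B3–B4

Each bag holds 5 vertices, so the decomposition has width 4, which upper-bounds the treewidth. Conversely, {a, c, d, g, h} is a clique of size 5, and the vertices of any clique must share a bag in every tree decomposition; so some bag has ≥ 5 vertices and tw(G) ≥ 4. Combining the bounds, tw(G) = 4.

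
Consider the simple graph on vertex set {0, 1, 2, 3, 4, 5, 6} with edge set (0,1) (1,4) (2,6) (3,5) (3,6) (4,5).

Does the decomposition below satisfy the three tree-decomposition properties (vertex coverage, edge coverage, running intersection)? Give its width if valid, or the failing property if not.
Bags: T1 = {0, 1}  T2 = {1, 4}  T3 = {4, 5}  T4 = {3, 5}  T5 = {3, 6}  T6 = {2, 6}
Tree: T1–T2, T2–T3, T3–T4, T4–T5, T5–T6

Every vertex of G appears in some bag (union = {0, 1, 2, 3, 4, 5, 6}); every edge is covered by a bag; and for each vertex v the set of bags containing v is connected in the bag tree. The decomposition is therefore valid. The largest bag has 2 vertices, so the width is 1.

Yes; width 1.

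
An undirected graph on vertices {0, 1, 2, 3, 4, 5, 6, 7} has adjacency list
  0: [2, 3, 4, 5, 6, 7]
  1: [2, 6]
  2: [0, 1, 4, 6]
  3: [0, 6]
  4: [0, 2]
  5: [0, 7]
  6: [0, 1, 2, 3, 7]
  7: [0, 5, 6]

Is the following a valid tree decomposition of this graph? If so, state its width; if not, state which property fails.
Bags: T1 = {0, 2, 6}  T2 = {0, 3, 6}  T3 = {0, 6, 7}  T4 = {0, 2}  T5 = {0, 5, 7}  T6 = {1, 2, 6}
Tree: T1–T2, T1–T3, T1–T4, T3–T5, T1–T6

No — vertex 4 appears in no bag.

A tree decomposition must satisfy three properties: every vertex lies in some bag; for every edge, both endpoints lie together in some bag; and for every vertex, the bags containing it form a connected subtree. Here vertex 4 appears in no bag, so the decomposition is invalid.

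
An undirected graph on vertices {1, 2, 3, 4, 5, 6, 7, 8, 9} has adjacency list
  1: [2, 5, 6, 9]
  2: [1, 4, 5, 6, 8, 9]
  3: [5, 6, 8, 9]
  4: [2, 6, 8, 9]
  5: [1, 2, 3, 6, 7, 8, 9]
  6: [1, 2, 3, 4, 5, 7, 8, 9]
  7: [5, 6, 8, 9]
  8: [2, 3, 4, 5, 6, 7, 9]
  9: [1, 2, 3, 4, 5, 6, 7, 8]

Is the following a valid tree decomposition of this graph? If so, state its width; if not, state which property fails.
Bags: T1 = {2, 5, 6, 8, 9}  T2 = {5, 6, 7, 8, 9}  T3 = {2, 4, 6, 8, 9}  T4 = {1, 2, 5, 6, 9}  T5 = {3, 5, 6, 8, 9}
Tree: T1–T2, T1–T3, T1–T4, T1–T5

Checking the three conditions: (i) the bags cover all of {1, 2, 3, 4, 5, 6, 7, 8, 9}; (ii) for each edge, some bag contains both endpoints; (iii) the bags containing any fixed vertex form a subtree. All hold, so the decomposition is valid with width 5 − 1 = 4.

Yes; width 4.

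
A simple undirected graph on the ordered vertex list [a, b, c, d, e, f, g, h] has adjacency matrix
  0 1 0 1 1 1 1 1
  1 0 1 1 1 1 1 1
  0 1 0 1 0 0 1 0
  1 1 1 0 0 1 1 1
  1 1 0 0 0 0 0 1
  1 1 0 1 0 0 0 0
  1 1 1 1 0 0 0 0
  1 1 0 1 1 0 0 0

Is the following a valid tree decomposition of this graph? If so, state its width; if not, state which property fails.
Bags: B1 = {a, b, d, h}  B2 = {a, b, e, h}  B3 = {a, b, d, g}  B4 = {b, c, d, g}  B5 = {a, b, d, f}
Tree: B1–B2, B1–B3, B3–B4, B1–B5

Yes; width 3.

Every vertex of G appears in some bag (union = {a, b, c, d, e, f, g, h}); every edge is covered by a bag; and for each vertex v the set of bags containing v is connected in the bag tree. The decomposition is therefore valid. The largest bag has 4 vertices, so the width is 3.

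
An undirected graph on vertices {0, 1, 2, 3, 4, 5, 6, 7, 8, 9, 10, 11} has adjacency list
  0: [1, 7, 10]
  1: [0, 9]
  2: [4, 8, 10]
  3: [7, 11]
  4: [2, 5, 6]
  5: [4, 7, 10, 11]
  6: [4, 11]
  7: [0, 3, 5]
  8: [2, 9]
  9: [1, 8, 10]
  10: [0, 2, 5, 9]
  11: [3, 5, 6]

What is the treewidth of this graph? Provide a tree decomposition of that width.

Treewidth 3.
One optimal decomposition is:
Bags: B1 = {0, 1, 8, 9}  B2 = {0, 8, 9, 10}  B3 = {0, 2, 8, 10}  B4 = {0, 2, 7, 10}  B5 = {2, 5, 7, 10}  B6 = {2, 4, 5, 7}  B7 = {3, 4, 5, 7}  B8 = {3, 4, 5, 11}  B9 = {3, 4, 6, 11}
Tree: B1–B2, B2–B3, B3–B4, B4–B5, B5–B6, B6–B7, B7–B8, B8–B9

The largest bag has 4 vertices, giving width 3; this decomposition certifies tw(G) ≤ 3. For the lower bound: the 4 vertex sets {1,8,9}, {0}, {10}, {2,4,5,7} are disjoint, each induces a connected subgraph, and every pair is joined by at least one edge of G. Contracting each set to a single vertex therefore yields K_{4} as a minor, and since treewidth is minor-monotone, tw(G) ≥ tw(K_{4}) = 3. Therefore the treewidth is 3.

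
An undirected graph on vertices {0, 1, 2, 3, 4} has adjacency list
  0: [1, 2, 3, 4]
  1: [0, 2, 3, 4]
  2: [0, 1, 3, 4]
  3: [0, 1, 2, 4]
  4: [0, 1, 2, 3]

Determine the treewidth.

4

A width-4 tree decomposition is:
Bags: B1 = {0, 1, 2, 3, 4}
Tree: (single bag)
With just one bag of size 5, the width is 5 − 1 = 4, so tw(G) ≤ 4. For the lower bound, the 5 vertices {0, 1, 2, 3, 4} are pairwise adjacent, and any tree decomposition puts a clique entirely inside one bag — forcing width ≥ 4. Hence tw(G) = 4 exactly.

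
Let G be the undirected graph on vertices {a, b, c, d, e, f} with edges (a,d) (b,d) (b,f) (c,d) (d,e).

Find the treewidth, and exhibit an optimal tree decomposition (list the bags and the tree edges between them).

Treewidth 1.
One optimal decomposition is:
Bags: B1 = {d, e}  B2 = {a, d}  B3 = {b, d}  B4 = {c, d}  B5 = {b, f}
Tree: B1–B2, B2–B3, B1–B4, B3–B5

Every bag has size at most 2, so the width is 2 − 1 = 1 and tw(G) ≤ 1. G has an edge, so its treewidth is at least 1. Therefore the treewidth is 1.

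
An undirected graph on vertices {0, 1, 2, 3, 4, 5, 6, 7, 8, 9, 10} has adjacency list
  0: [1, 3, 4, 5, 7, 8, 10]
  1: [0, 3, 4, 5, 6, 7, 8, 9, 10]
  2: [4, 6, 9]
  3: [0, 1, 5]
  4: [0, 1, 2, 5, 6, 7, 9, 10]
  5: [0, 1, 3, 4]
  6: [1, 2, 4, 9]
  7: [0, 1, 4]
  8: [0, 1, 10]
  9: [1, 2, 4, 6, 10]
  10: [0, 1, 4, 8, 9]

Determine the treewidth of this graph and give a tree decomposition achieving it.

Every bag has size at most 4, so the width is 4 − 1 = 3 and tw(G) ≤ 3. For the lower bound, the 4 vertices {0, 1, 8, 10} are pairwise adjacent, and any tree decomposition puts a clique entirely inside one bag — forcing width ≥ 3. Therefore the treewidth is 3.

Treewidth 3.
One such decomposition:
Bags: B1 = {1, 4, 6, 9}  B2 = {1, 4, 9, 10}  B3 = {0, 1, 4, 10}  B4 = {2, 4, 6, 9}  B5 = {0, 1, 4, 5}  B6 = {0, 1, 4, 7}  B7 = {0, 1, 8, 10}  B8 = {0, 1, 3, 5}
Tree: B1–B2, B2–B3, B1–B4, B3–B5, B5–B6, B3–B7, B5–B8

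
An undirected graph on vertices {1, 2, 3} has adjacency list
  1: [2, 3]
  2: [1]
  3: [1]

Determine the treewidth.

1

A width-1 tree decomposition is:
Bags: B1 = {1, 2}  B2 = {1, 3}
Tree: B1–B2
Each bag holds 2 vertices, so the decomposition has width 1, which upper-bounds the treewidth. Any graph with an edge has treewidth ≥ 1, and G has the edge 2–1. The upper and lower bounds meet at 1, so that is the treewidth.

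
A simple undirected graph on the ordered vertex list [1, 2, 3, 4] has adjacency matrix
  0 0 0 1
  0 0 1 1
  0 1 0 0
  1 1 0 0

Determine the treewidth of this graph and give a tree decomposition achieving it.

The largest bag has 2 vertices, giving width 1; this decomposition certifies tw(G) ≤ 1. Since G has at least one edge (e.g. 2–4), it is not an edgeless graph, so tw(G) ≥ 1. The upper and lower bounds meet at 1, so that is the treewidth.

Treewidth 1.
One such decomposition:
Bags: B1 = {2, 4}  B2 = {1, 4}  B3 = {2, 3}
Tree: B1–B2, B1–B3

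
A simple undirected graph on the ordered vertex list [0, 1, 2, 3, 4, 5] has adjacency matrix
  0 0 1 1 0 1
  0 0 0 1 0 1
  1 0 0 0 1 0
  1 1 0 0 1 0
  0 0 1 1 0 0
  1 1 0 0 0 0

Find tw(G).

A width-2 tree decomposition is:
Bags: B1 = {2, 3, 4}  B2 = {0, 2, 3}  B3 = {0, 1, 3}  B4 = {0, 1, 5}
Tree: B1–B2, B2–B3, B3–B4
Each bag holds 3 vertices, so the decomposition has width 2, which upper-bounds the treewidth. Since 4–2–0–3–4 is a cycle in G, G is not acyclic. Forests are exactly the graphs of treewidth ≤ 1, so tw(G) ≥ 2. Hence tw(G) = 2 exactly.

2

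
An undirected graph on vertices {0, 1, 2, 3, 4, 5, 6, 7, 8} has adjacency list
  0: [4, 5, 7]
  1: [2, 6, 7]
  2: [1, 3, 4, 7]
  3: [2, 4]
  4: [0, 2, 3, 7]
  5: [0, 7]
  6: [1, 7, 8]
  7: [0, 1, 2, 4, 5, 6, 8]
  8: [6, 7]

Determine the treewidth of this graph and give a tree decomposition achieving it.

The largest bag has 3 vertices, giving width 2; this decomposition certifies tw(G) ≤ 2. On the other hand G contains the 3-clique {2, 3, 4}. A clique must lie in a single bag of any decomposition, so no decomposition can have width below 2. Combining the bounds, tw(G) = 2.

Treewidth 2.
One such decomposition:
Bags: B1 = {2, 4, 7}  B2 = {0, 4, 7}  B3 = {2, 3, 4}  B4 = {0, 5, 7}  B5 = {1, 2, 7}  B6 = {1, 6, 7}  B7 = {6, 7, 8}
Tree: B1–B2, B1–B3, B2–B4, B1–B5, B5–B6, B6–B7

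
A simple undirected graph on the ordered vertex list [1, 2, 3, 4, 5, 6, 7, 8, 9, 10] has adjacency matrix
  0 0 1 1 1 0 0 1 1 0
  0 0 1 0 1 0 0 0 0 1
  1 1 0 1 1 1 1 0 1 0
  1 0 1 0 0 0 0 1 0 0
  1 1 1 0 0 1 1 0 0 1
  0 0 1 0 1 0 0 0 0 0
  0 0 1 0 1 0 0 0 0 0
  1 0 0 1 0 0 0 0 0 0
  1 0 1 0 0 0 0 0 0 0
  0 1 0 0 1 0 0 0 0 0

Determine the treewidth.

2

A width-2 tree decomposition is:
Bags: B1 = {3, 5, 6}  B2 = {3, 5, 7}  B3 = {1, 3, 5}  B4 = {1, 3, 4}  B5 = {2, 3, 5}  B6 = {1, 4, 8}  B7 = {2, 5, 10}  B8 = {1, 3, 9}
Tree: B1–B2, B1–B3, B3–B4, B1–B5, B4–B6, B5–B7, B4–B8
Each bag holds 3 vertices, so the decomposition has width 2, which upper-bounds the treewidth. On the other hand G contains the 3-clique {1, 4, 8}. A clique must lie in a single bag of any decomposition, so no decomposition can have width below 2. Hence tw(G) = 2 exactly.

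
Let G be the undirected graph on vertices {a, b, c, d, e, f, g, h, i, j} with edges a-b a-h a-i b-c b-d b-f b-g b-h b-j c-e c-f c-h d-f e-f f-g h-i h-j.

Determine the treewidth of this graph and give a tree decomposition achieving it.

Treewidth 2.
Bags: B1 = {a, b, h}  B2 = {b, c, h}  B3 = {b, c, f}  B4 = {b, h, j}  B5 = {c, e, f}  B6 = {a, h, i}  B7 = {b, f, g}  B8 = {b, d, f}
Tree: B1–B2, B2–B3, B1–B4, B3–B5, B1–B6, B3–B7, B7–B8

Each bag holds 3 vertices, so the decomposition has width 2, which upper-bounds the treewidth. On the other hand G contains the 3-clique {c, e, f}. A clique must lie in a single bag of any decomposition, so no decomposition can have width below 2. The upper and lower bounds meet at 2, so that is the treewidth.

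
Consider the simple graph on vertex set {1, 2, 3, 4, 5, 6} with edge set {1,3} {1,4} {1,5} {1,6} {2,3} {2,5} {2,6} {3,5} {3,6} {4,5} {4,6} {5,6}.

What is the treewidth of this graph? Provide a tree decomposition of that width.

Every bag has size at most 4, so the width is 4 − 1 = 3 and tw(G) ≤ 3. Conversely, {1, 3, 5, 6} is a clique of size 4, and the vertices of any clique must share a bag in every tree decomposition; so some bag has ≥ 4 vertices and tw(G) ≥ 3. The upper and lower bounds meet at 3, so that is the treewidth.

Treewidth 3.
One optimal decomposition is:
Bags: B1 = {1, 3, 5, 6}  B2 = {2, 3, 5, 6}  B3 = {1, 4, 5, 6}
Tree: B1–B2, B1–B3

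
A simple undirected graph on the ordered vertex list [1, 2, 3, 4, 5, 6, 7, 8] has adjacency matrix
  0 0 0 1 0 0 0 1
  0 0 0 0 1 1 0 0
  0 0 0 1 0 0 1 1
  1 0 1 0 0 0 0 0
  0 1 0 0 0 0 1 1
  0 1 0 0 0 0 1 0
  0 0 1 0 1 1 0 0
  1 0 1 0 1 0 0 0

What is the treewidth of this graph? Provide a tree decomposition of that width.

Treewidth 2.
Bags: B1 = {1, 4, 8}  B2 = {3, 4, 8}  B3 = {3, 5, 8}  B4 = {3, 5, 7}  B5 = {2, 5, 7}  B6 = {2, 6, 7}
Tree: B1–B2, B2–B3, B3–B4, B4–B5, B5–B6

Every bag has size at most 3, so the width is 3 − 1 = 2 and tw(G) ≤ 2. For the lower bound, G contains the cycle 1–4–3–8–1, so G is not a forest; only forests have treewidth ≤ 1, hence tw(G) ≥ 2. The upper and lower bounds meet at 2, so that is the treewidth.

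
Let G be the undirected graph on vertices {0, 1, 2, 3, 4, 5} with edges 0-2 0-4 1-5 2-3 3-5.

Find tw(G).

1

A width-1 tree decomposition is:
Bags: B1 = {1, 5}  B2 = {3, 5}  B3 = {2, 3}  B4 = {0, 2}  B5 = {0, 4}
Tree: B1–B2, B2–B3, B3–B4, B4–B5
Every bag has size at most 2, so the width is 2 − 1 = 1 and tw(G) ≤ 1. G has an edge, so its treewidth is at least 1. Therefore the treewidth is 1.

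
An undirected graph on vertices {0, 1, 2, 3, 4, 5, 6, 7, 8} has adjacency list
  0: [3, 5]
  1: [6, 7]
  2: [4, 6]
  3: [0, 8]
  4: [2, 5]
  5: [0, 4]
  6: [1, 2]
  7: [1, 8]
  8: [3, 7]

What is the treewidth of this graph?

2

A width-2 tree decomposition is:
Bags: B1 = {3, 7, 8}  B2 = {1, 3, 7}  B3 = {1, 3, 6}  B4 = {2, 3, 6}  B5 = {2, 3, 4}  B6 = {3, 4, 5}  B7 = {0, 3, 5}
Tree: B1–B2, B2–B3, B3–B4, B4–B5, B5–B6, B6–B7
The largest bag has 3 vertices, giving width 2; this decomposition certifies tw(G) ≤ 2. For the lower bound, G contains the cycle 3–8–7–1–6–2–4–5–0–3, so G is not a forest; only forests have treewidth ≤ 1, hence tw(G) ≥ 2. Hence tw(G) = 2 exactly.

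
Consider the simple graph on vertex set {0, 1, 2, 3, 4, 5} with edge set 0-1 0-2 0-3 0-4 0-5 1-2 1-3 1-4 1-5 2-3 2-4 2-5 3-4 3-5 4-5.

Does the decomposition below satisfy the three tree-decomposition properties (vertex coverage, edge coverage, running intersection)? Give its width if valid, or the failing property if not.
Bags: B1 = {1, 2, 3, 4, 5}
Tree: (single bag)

No — vertex 0 appears in no bag.

A tree decomposition must satisfy three properties: every vertex lies in some bag; for every edge, both endpoints lie together in some bag; and for every vertex, the bags containing it form a connected subtree. Here vertex 0 appears in no bag, so the decomposition is invalid.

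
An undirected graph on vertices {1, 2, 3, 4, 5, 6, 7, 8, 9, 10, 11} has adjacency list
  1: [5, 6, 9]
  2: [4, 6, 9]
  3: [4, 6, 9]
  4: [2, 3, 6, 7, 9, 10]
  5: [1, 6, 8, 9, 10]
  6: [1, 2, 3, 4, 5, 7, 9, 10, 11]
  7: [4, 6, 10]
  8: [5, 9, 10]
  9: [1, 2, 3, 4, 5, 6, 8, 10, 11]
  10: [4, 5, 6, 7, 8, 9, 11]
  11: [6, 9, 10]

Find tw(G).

A width-3 tree decomposition is:
Bags: B1 = {2, 4, 6, 9}  B2 = {4, 6, 9, 10}  B3 = {3, 4, 6, 9}  B4 = {5, 6, 9, 10}  B5 = {4, 6, 7, 10}  B6 = {5, 8, 9, 10}  B7 = {1, 5, 6, 9}  B8 = {6, 9, 10, 11}
Tree: B1–B2, B2–B3, B2–B4, B2–B5, B4–B6, B4–B7, B2–B8
The largest bag has 4 vertices, giving width 3; this decomposition certifies tw(G) ≤ 3. Conversely, {5, 8, 9, 10} is a clique of size 4, and the vertices of any clique must share a bag in every tree decomposition; so some bag has ≥ 4 vertices and tw(G) ≥ 3. The upper and lower bounds meet at 3, so that is the treewidth.

3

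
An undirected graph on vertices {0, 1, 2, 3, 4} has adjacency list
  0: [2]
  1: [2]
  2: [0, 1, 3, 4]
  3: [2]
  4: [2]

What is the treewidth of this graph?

A width-1 tree decomposition is:
Bags: B1 = {0, 2}  B2 = {2, 3}  B3 = {1, 2}  B4 = {2, 4}
Tree: B1–B2, B2–B3, B1–B4
The largest bag has 2 vertices, giving width 1; this decomposition certifies tw(G) ≤ 1. Since G has at least one edge (e.g. 0–2), it is not an edgeless graph, so tw(G) ≥ 1. Combining the bounds, tw(G) = 1.

1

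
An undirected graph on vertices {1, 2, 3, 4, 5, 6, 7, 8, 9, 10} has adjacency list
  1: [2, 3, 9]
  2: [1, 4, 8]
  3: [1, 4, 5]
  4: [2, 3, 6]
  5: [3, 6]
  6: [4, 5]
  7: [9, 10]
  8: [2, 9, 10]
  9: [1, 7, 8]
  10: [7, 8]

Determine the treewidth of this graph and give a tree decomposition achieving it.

Each bag holds 3 vertices, so the decomposition has width 2, which upper-bounds the treewidth. For the lower bound, G contains the cycle 6–5–3–4–6, so G is not a forest; only forests have treewidth ≤ 1, hence tw(G) ≥ 2. Therefore the treewidth is 2.

Treewidth 2.
One optimal decomposition is:
Bags: B1 = {4, 5, 6}  B2 = {3, 4, 5}  B3 = {2, 3, 4}  B4 = {1, 2, 3}  B5 = {1, 2, 8}  B6 = {1, 8, 9}  B7 = {8, 9, 10}  B8 = {7, 9, 10}
Tree: B1–B2, B2–B3, B3–B4, B4–B5, B5–B6, B6–B7, B7–B8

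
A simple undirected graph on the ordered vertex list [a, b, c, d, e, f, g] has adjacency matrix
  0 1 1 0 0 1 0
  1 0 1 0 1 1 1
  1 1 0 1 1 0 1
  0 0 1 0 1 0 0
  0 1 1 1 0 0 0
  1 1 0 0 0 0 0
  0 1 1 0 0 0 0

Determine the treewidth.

2

A width-2 tree decomposition is:
Bags: B1 = {c, d, e}  B2 = {b, c, e}  B3 = {b, c, g}  B4 = {a, b, c}  B5 = {a, b, f}
Tree: B1–B2, B2–B3, B3–B4, B4–B5
Every bag has size at most 3, so the width is 3 − 1 = 2 and tw(G) ≤ 2. Conversely, {c, d, e} is a clique of size 3, and the vertices of any clique must share a bag in every tree decomposition; so some bag has ≥ 3 vertices and tw(G) ≥ 2. Therefore the treewidth is 2.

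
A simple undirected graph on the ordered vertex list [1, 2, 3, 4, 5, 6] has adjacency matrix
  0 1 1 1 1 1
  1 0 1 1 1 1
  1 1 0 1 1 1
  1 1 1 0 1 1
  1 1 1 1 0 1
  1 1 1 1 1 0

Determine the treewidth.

A width-5 tree decomposition is:
Bags: B1 = {1, 2, 3, 4, 5, 6}
Tree: (single bag)
With just one bag of size 6, the width is 6 − 1 = 5, so tw(G) ≤ 5. Conversely, {1, 2, 3, 4, 5, 6} is a clique of size 6, and the vertices of any clique must share a bag in every tree decomposition; so some bag has ≥ 6 vertices and tw(G) ≥ 5. The upper and lower bounds meet at 5, so that is the treewidth.

5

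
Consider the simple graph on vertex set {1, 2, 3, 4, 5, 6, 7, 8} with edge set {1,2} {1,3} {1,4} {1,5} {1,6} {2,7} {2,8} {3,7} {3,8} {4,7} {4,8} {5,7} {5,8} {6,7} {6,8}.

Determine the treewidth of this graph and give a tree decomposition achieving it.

Every bag has size at most 4, so the width is 4 − 1 = 3 and tw(G) ≤ 3. For the lower bound: the 4 vertex sets {2,7}, {1,6}, {8}, {3} are disjoint, each induces a connected subgraph, and every pair is joined by at least one edge of G. Contracting each set to a single vertex therefore yields K_{4} as a minor, and since treewidth is minor-monotone, tw(G) ≥ tw(K_{4}) = 3. The upper and lower bounds meet at 3, so that is the treewidth.

Treewidth 3.
One optimal decomposition is:
Bags: B1 = {1, 2, 7, 8}  B2 = {1, 6, 7, 8}  B3 = {1, 3, 7, 8}  B4 = {1, 5, 7, 8}  B5 = {1, 4, 7, 8}
Tree: B1–B2, B2–B3, B3–B4, B4–B5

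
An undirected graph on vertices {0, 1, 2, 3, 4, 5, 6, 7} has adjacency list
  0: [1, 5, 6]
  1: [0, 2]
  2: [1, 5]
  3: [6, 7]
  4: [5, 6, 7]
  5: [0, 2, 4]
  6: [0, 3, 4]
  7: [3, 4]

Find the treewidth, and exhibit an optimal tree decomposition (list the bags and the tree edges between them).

Treewidth 2.
One optimal decomposition is:
Bags: B1 = {3, 4, 7}  B2 = {3, 4, 6}  B3 = {4, 5, 6}  B4 = {0, 5, 6}  B5 = {0, 2, 5}  B6 = {0, 1, 2}
Tree: B1–B2, B2–B3, B3–B4, B4–B5, B5–B6

Each bag holds 3 vertices, so the decomposition has width 2, which upper-bounds the treewidth. Since 7–3–6–4–7 is a cycle in G, G is not acyclic. Forests are exactly the graphs of treewidth ≤ 1, so tw(G) ≥ 2. Hence tw(G) = 2 exactly.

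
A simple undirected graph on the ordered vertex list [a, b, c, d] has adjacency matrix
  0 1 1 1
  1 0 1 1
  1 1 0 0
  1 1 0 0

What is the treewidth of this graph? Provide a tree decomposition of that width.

Treewidth 2.
One such decomposition:
Bags: B1 = {a, b, d}  B2 = {a, b, c}
Tree: B1–B2

Each bag holds 3 vertices, so the decomposition has width 2, which upper-bounds the treewidth. Conversely, {a, b, d} is a clique of size 3, and the vertices of any clique must share a bag in every tree decomposition; so some bag has ≥ 3 vertices and tw(G) ≥ 2. Hence tw(G) = 2 exactly.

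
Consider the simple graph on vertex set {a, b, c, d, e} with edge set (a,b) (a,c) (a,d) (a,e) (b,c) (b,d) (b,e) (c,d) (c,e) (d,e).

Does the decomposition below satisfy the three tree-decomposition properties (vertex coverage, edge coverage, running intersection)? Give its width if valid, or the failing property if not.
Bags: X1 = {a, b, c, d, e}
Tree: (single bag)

Yes; width 4.

Every vertex of G appears in some bag (union = {a, b, c, d, e}); every edge is covered by a bag; and for each vertex v the set of bags containing v is connected in the bag tree. The decomposition is therefore valid. The largest bag has 5 vertices, so the width is 4.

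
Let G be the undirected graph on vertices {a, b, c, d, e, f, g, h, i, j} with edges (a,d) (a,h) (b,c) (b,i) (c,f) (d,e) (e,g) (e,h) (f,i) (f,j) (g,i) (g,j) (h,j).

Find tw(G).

2

A width-2 tree decomposition is:
Bags: B1 = {a, d, e}  B2 = {a, e, h}  B3 = {e, g, h}  B4 = {g, h, j}  B5 = {g, i, j}  B6 = {f, i, j}  B7 = {b, f, i}  B8 = {b, c, f}
Tree: B1–B2, B2–B3, B3–B4, B4–B5, B5–B6, B6–B7, B7–B8
Each bag holds 3 vertices, so the decomposition has width 2, which upper-bounds the treewidth. Since d–a–h–e–d is a cycle in G, G is not acyclic. Forests are exactly the graphs of treewidth ≤ 1, so tw(G) ≥ 2. Therefore the treewidth is 2.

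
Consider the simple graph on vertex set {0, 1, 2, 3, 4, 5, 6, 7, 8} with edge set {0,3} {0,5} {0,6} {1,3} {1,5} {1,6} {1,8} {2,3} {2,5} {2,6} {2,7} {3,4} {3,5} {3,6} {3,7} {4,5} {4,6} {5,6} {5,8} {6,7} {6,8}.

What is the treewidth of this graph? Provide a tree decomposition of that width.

Treewidth 3.
Bags: B1 = {2, 3, 5, 6}  B2 = {1, 3, 5, 6}  B3 = {3, 4, 5, 6}  B4 = {2, 3, 6, 7}  B5 = {0, 3, 5, 6}  B6 = {1, 5, 6, 8}
Tree: B1–B2, B1–B3, B1–B4, B3–B5, B2–B6

Every bag has size at most 4, so the width is 4 − 1 = 3 and tw(G) ≤ 3. Conversely, {1, 5, 6, 8} is a clique of size 4, and the vertices of any clique must share a bag in every tree decomposition; so some bag has ≥ 4 vertices and tw(G) ≥ 3. Combining the bounds, tw(G) = 3.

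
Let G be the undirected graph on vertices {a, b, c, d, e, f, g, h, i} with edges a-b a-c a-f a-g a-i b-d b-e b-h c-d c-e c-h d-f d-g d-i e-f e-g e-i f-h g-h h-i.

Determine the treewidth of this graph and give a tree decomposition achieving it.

Treewidth 4.
Bags: B1 = {a, d, e, f, h}  B2 = {a, c, d, e, h}  B3 = {a, d, e, h, i}  B4 = {a, d, e, g, h}  B5 = {a, b, d, e, h}
Tree: B1–B2, B2–B3, B3–B4, B4–B5

The largest bag has 5 vertices, giving width 4; this decomposition certifies tw(G) ≤ 4. For the lower bound: the 5 vertex sets {e,f}, {c,h}, {d,i}, {a}, {g} are disjoint, each induces a connected subgraph, and every pair is joined by at least one edge of G. Contracting each set to a single vertex therefore yields K_{5} as a minor, and since treewidth is minor-monotone, tw(G) ≥ tw(K_{5}) = 4. Hence tw(G) = 4 exactly.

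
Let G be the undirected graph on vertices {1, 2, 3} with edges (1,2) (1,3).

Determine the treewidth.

1

A width-1 tree decomposition is:
Bags: B1 = {1, 3}  B2 = {1, 2}
Tree: B1–B2
Every bag has size at most 2, so the width is 2 − 1 = 1 and tw(G) ≤ 1. G has an edge, so its treewidth is at least 1. Therefore the treewidth is 1.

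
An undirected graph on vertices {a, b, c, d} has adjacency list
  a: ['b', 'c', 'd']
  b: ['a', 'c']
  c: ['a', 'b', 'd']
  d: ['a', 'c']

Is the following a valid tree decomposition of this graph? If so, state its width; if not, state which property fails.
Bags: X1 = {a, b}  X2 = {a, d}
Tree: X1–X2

A tree decomposition must satisfy three properties: every vertex lies in some bag; for every edge, both endpoints lie together in some bag; and for every vertex, the bags containing it form a connected subtree. Here vertex c appears in no bag, so the decomposition is invalid.

No — vertex c appears in no bag.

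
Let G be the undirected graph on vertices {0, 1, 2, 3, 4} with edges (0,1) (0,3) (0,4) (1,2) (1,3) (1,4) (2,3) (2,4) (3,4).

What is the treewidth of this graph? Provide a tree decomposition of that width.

Treewidth 3.
Bags: B1 = {0, 1, 3, 4}  B2 = {1, 2, 3, 4}
Tree: B1–B2

The largest bag has 4 vertices, giving width 3; this decomposition certifies tw(G) ≤ 3. On the other hand G contains the 4-clique {0, 1, 3, 4}. A clique must lie in a single bag of any decomposition, so no decomposition can have width below 3. Hence tw(G) = 3 exactly.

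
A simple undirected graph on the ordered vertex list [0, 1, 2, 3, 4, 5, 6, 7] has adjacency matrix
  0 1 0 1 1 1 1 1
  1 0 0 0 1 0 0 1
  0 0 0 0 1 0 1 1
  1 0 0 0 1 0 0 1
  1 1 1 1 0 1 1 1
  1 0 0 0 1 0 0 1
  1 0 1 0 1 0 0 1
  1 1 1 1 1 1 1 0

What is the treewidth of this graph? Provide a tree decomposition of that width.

Each bag holds 4 vertices, so the decomposition has width 3, which upper-bounds the treewidth. On the other hand G contains the 4-clique {0, 1, 4, 7}. A clique must lie in a single bag of any decomposition, so no decomposition can have width below 3. Hence tw(G) = 3 exactly.

Treewidth 3.
Bags: B1 = {0, 4, 6, 7}  B2 = {2, 4, 6, 7}  B3 = {0, 1, 4, 7}  B4 = {0, 3, 4, 7}  B5 = {0, 4, 5, 7}
Tree: B1–B2, B1–B3, B1–B4, B4–B5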